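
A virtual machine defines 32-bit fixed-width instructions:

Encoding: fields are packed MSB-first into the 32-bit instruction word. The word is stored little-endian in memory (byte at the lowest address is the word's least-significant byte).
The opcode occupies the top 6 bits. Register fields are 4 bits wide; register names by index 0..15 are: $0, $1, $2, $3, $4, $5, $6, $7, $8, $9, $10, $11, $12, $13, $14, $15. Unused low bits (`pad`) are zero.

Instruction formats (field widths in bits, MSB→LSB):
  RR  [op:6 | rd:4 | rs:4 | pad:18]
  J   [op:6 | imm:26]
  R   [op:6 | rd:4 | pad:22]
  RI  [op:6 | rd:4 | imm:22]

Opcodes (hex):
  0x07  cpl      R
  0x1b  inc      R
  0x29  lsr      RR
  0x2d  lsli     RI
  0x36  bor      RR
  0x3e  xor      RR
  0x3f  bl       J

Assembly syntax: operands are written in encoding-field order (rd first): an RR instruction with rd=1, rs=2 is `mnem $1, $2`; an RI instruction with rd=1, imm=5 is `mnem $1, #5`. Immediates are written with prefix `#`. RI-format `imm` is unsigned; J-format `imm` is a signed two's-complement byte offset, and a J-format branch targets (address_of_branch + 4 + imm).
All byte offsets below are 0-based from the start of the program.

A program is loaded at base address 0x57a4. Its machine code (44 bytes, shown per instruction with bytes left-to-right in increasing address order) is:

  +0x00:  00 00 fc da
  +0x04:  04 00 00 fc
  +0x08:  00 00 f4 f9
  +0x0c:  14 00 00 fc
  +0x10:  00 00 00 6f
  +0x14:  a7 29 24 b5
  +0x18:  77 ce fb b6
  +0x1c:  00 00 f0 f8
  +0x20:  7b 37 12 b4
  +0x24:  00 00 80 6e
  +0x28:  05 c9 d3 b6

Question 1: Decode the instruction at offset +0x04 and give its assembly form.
bl #4

[04] 04 00 00 fc → 0xfc000004
  top 6b → 0x3f → bl [J]
  [25:0] imm=4 = #4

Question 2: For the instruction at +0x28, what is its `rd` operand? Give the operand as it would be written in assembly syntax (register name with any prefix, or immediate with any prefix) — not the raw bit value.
off 0x28: read 05 c9 d3 b6 as little → 0xb6d3c905
  op=0xb6d3c905>>26=0x2d ⇒ lsli (RI)
  rd@[25:22]=0xb ⇒ $11
  imm@[21:0]=0x13c905 ⇒ #1296645

$11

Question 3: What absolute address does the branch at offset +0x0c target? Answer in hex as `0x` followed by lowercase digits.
0x57c8

+0x0c: 14 00 00 fc ⇒ word 0xfc000014 (little)
  top 6b → 0x3f → bl [J]
  imm: (w>>0)&0x3ffffff=0x14 → #20
  target = base 0x57a4 + off 0x0c + 4 + imm 20 = 0x57c8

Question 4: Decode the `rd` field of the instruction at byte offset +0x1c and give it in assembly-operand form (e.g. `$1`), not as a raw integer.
$3

[1c] 00 00 f0 f8 → 0xf8f00000
  top 6b → 0x3e → xor [RR]
  [25:22] rd=3 = $3
  [21:18] rs=12 = $12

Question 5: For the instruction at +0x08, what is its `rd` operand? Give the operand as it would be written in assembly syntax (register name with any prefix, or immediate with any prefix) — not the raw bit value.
+0x08: 00 00 f4 f9 ⇒ word 0xf9f40000 (little)
  op=0xf9f40000>>26=0x3e ⇒ xor (RR)
  rd@[25:22]=0x7 ⇒ $7
  rs@[21:18]=0xd ⇒ $13

$7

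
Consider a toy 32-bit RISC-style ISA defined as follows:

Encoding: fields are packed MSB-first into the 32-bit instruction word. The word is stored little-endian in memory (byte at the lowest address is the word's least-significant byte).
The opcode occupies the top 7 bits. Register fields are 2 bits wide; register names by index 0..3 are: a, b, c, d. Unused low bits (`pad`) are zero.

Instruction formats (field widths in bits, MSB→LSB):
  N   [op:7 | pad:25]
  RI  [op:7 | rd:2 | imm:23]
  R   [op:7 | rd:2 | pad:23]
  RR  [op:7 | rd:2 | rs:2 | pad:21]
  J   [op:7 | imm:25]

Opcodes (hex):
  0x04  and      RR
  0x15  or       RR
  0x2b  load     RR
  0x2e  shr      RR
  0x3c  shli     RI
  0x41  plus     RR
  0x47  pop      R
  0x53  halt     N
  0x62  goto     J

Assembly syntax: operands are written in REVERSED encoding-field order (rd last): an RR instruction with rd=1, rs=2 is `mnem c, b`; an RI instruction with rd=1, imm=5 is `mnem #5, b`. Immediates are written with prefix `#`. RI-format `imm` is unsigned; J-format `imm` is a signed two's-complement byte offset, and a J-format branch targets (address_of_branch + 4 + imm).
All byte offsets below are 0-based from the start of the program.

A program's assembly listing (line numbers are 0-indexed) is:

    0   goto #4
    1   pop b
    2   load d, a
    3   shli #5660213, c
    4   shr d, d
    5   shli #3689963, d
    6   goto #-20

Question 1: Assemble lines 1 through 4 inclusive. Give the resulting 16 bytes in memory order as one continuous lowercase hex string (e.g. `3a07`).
L1: pop op=0x47:7|rd=1:2|pad=0:23 ⇒ 0x8e800000 ⇒ little 00 00 80 8e
L2: load op=0x2b:7|rd=0:2|rs=3:2|pad=0:21 ⇒ 0x56600000 ⇒ little 00 00 60 56
L3: shli op=0x3c:7|rd=2:2|imm=5660213:23 ⇒ 0x79565e35 ⇒ little 35 5e 56 79
L4: shr op=0x2e:7|rd=3:2|rs=3:2|pad=0:21 ⇒ 0x5de00000 ⇒ little 00 00 e0 5d

0000808e00006056355e56790000e05d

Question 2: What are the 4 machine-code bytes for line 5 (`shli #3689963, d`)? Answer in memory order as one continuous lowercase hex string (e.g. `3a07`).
line 5 (shli): pack op=0x3c:7|rd=3:2|imm=3689963:23 = 0x79b84deb; little→ eb 4d b8 79

eb4db879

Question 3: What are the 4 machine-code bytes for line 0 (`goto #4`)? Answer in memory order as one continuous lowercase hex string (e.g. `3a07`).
040000c4

line 0 (goto): pack op=0x62:7|imm=4:25 = 0xc4000004; little→ 04 00 00 c4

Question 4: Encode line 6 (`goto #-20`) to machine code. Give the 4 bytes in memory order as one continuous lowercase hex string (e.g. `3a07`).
6. goto fields op=0x62:7|imm=-20:25 → word c5ffffech → ec ff ff c5

ecffffc5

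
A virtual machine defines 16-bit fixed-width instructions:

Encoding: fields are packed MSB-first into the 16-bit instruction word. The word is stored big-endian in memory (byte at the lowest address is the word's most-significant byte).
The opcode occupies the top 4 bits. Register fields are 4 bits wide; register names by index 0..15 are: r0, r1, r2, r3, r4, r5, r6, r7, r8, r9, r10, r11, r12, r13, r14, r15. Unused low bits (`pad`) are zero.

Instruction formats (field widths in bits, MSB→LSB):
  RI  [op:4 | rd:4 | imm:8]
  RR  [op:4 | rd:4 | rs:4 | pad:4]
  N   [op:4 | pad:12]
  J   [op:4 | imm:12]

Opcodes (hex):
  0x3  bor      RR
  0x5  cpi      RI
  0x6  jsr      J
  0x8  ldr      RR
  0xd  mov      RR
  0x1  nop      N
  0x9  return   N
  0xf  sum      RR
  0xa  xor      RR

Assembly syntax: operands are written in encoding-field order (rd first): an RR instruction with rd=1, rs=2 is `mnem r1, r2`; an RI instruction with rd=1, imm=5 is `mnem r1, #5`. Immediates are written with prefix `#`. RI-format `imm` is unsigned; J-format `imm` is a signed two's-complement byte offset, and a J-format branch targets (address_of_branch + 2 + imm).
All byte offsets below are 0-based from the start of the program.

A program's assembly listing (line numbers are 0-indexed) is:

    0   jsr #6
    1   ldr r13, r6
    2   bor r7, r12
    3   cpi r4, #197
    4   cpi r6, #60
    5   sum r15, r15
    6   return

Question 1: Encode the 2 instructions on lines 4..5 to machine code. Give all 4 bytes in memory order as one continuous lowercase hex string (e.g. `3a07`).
4. cpi fields op=0x5:4|rd=6:4|imm=60:8 → word 563ch → 56 3c
5. sum fields op=0xf:4|rd=15:4|rs=15:4|pad=0:4 → word fff0h → ff f0

563cfff0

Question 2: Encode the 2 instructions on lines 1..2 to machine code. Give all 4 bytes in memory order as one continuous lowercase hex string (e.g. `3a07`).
L1: ldr op=0x8:4|rd=13:4|rs=6:4|pad=0:4 ⇒ 0x8d60 ⇒ big 8d 60
L2: bor op=0x3:4|rd=7:4|rs=12:4|pad=0:4 ⇒ 0x37c0 ⇒ big 37 c0

8d6037c0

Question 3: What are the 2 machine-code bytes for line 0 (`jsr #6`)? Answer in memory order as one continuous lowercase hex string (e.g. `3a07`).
6006

0. jsr fields op=0x6:4|imm=6:12 → word 6006h → 60 06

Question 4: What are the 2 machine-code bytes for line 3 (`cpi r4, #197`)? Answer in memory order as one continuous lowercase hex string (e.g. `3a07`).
54c5

L3: cpi op=0x5:4|rd=4:4|imm=197:8 ⇒ 0x54c5 ⇒ big 54 c5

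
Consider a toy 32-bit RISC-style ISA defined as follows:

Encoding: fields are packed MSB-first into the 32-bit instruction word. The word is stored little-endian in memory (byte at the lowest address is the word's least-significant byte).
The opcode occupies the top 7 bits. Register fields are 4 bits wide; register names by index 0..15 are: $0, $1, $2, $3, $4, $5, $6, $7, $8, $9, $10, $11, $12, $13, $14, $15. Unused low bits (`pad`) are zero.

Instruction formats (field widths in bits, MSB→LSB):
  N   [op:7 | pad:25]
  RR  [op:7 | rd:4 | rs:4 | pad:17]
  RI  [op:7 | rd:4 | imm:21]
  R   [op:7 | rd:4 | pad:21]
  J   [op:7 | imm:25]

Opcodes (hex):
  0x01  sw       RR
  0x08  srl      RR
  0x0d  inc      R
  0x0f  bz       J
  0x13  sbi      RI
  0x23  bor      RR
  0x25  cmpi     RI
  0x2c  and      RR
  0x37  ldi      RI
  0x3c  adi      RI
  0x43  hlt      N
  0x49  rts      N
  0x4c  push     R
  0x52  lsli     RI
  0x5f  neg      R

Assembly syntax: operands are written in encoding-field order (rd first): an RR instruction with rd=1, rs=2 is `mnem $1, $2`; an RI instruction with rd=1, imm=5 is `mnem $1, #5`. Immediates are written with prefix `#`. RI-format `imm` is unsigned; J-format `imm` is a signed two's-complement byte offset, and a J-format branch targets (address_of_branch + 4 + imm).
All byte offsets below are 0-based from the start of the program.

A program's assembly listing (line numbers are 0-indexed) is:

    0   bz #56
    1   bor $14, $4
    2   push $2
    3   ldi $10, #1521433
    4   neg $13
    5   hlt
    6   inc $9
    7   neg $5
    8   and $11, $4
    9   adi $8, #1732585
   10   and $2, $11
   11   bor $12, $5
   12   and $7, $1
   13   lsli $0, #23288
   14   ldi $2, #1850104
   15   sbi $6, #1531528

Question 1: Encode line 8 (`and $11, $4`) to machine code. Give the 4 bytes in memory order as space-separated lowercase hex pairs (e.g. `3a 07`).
00 00 68 59

line 8 (and): pack op=0x2c:7|rd=11:4|rs=4:4|pad=0:17 = 0x59680000; little→ 00 00 68 59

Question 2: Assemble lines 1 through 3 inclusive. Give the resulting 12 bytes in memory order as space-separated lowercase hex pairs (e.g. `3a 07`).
00 00 c8 47 00 00 40 98 19 37 57 6f

line 1 (bor): pack op=0x23:7|rd=14:4|rs=4:4|pad=0:17 = 0x47c80000; little→ 00 00 c8 47
line 2 (push): pack op=0x4c:7|rd=2:4|pad=0:21 = 0x98400000; little→ 00 00 40 98
line 3 (ldi): pack op=0x37:7|rd=10:4|imm=1521433:21 = 0x6f573719; little→ 19 37 57 6f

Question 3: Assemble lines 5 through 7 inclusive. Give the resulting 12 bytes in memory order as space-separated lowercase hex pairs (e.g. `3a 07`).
L5: hlt op=0x43:7|pad=0:25 ⇒ 0x86000000 ⇒ little 00 00 00 86
L6: inc op=0xd:7|rd=9:4|pad=0:21 ⇒ 0x1b200000 ⇒ little 00 00 20 1b
L7: neg op=0x5f:7|rd=5:4|pad=0:21 ⇒ 0xbea00000 ⇒ little 00 00 a0 be

00 00 00 86 00 00 20 1b 00 00 a0 be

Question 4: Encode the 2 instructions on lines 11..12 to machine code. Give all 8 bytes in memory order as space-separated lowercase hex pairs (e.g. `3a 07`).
L11: bor op=0x23:7|rd=12:4|rs=5:4|pad=0:17 ⇒ 0x478a0000 ⇒ little 00 00 8a 47
L12: and op=0x2c:7|rd=7:4|rs=1:4|pad=0:17 ⇒ 0x58e20000 ⇒ little 00 00 e2 58

00 00 8a 47 00 00 e2 58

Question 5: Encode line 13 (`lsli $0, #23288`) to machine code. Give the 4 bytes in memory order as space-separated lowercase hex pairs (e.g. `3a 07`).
f8 5a 00 a4

line 13 (lsli): pack op=0x52:7|rd=0:4|imm=23288:21 = 0xa4005af8; little→ f8 5a 00 a4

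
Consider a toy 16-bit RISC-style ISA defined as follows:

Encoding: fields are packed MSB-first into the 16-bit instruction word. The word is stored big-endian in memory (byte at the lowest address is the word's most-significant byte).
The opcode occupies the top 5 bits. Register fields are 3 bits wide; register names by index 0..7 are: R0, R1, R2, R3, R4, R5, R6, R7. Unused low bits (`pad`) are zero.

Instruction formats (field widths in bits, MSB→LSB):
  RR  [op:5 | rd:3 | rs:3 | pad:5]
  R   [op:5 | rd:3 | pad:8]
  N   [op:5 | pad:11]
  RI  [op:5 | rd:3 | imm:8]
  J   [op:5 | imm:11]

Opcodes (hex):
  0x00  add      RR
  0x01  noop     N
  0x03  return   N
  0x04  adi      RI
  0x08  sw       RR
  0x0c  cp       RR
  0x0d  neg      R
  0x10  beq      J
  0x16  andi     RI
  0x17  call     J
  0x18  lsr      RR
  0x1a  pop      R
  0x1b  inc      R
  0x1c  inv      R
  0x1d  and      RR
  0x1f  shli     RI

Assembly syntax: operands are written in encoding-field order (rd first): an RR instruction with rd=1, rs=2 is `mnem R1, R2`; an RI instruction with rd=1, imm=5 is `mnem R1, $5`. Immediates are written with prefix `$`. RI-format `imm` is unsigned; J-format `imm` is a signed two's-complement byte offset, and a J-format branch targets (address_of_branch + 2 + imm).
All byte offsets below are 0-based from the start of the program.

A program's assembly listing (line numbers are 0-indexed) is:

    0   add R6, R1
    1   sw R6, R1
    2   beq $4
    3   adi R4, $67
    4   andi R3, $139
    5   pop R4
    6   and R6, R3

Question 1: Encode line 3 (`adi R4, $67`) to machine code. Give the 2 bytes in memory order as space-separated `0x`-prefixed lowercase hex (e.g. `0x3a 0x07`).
0x24 0x43

line 3 (adi): pack op=0x4:5|rd=4:3|imm=67:8 = 0x2443; big→ 24 43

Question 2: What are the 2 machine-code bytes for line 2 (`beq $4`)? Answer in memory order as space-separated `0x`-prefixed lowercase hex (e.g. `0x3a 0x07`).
0x80 0x04

line 2 (beq): pack op=0x10:5|imm=4:11 = 0x8004; big→ 80 04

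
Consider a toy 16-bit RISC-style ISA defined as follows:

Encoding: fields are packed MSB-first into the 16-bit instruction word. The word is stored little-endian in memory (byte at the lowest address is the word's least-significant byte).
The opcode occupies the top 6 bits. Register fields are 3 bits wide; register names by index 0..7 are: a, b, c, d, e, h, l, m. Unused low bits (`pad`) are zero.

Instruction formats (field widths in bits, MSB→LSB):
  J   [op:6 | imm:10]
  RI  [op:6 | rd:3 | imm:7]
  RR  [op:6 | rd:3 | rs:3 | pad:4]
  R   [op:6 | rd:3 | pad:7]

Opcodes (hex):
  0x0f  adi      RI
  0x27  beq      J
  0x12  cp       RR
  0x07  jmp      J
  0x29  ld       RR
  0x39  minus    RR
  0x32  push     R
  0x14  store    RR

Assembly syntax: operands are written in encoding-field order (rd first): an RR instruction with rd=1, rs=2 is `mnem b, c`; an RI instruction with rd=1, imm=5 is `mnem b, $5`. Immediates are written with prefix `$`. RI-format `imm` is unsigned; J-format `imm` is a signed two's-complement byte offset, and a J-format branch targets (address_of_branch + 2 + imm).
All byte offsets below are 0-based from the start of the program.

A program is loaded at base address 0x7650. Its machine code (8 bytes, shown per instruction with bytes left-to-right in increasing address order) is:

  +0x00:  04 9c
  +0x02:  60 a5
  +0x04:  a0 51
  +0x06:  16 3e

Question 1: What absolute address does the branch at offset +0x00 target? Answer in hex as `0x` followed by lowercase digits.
off 0x00: read 04 9c as little → 0x9c04
  opcode bits[15:10]=0x27: beq/J
  [9:0] imm=4 = $4
  target = base 0x7650 + off 0x00 + 2 + imm 4 = 0x7656

0x7656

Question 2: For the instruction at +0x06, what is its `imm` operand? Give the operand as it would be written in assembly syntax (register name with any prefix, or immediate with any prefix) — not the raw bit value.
[06] 16 3e → 0x3e16
  op=0x3e16>>10=0xf ⇒ adi (RI)
  [9:7] rd=4 = e
  [6:0] imm=22 = $22

$22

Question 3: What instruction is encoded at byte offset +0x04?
off 0x04: read a0 51 as little → 0x51a0
  opcode bits[15:10]=0x14: store/RR
  [9:7] rd=3 = d
  [6:4] rs=2 = c

store d, c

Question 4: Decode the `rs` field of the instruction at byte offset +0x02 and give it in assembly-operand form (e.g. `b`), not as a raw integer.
l

off 0x02: read 60 a5 as little → 0xa560
  opcode bits[15:10]=0x29: ld/RR
  [9:7] rd=2 = c
  [6:4] rs=6 = l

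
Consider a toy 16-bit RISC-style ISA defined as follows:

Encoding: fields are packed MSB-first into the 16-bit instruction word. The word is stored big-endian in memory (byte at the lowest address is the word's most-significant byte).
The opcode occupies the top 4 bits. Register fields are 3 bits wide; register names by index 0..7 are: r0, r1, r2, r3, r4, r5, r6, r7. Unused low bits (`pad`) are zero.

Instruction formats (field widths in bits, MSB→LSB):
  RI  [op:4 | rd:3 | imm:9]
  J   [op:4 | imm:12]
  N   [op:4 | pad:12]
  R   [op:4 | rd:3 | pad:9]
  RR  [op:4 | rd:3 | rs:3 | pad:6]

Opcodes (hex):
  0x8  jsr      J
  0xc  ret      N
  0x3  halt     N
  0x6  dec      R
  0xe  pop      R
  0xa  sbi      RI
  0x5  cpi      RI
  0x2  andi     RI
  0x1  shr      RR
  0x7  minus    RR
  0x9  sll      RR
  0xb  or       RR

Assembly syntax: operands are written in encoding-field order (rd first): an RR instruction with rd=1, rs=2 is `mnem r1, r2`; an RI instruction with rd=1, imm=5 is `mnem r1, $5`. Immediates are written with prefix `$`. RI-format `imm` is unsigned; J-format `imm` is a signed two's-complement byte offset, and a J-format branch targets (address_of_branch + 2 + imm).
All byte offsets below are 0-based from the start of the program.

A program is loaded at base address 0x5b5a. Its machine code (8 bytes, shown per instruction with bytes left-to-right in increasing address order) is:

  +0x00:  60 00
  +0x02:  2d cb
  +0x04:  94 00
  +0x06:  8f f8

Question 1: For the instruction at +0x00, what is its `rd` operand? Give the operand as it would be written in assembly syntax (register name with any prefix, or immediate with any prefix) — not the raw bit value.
r0

off 0x00: read 60 00 as big → 0x6000
  op=0x6000>>12=0x6 ⇒ dec (R)
  rd: (w>>9)&0x7=0x0 → r0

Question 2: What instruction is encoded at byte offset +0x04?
sll r2, r0

off 0x04: read 94 00 as big → 0x9400
  opcode bits[15:12]=0x9: sll/RR
  rd@[11:9]=0x2 ⇒ r2
  rs@[8:6]=0x0 ⇒ r0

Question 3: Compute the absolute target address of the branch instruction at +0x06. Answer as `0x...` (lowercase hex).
0x5b5a

[06] 8f f8 → 0x8ff8
  op=0x8ff8>>12=0x8 ⇒ jsr (J)
  [11:0] imm=4088 (s12→-8) = $-8
  target = base 0x5b5a + off 0x06 + 2 + imm -8 = 0x5b5a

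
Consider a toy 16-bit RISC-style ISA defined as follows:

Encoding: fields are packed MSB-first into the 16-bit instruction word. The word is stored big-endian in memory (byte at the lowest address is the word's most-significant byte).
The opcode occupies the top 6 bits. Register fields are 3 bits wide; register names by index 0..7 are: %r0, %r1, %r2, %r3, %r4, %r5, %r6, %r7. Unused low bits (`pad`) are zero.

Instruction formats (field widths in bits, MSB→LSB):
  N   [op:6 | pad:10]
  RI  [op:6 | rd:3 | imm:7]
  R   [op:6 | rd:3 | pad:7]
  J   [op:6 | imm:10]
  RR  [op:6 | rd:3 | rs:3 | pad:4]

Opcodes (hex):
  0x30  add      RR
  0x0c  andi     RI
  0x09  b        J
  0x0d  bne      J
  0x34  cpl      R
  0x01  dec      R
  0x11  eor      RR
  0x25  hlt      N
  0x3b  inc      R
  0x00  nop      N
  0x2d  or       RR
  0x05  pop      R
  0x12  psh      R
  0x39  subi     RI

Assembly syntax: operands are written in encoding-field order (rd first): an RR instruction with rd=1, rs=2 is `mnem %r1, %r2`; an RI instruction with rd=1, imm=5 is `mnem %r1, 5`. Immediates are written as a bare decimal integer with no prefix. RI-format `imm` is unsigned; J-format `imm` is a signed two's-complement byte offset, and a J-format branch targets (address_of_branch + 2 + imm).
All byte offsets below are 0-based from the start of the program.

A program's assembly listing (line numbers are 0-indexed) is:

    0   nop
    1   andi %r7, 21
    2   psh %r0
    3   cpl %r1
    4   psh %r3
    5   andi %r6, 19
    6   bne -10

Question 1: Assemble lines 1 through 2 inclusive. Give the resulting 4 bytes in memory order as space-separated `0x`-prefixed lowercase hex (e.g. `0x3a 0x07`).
0x33 0x95 0x48 0x00

L1: andi op=0xc:6|rd=7:3|imm=21:7 ⇒ 0x3395 ⇒ big 33 95
L2: psh op=0x12:6|rd=0:3|pad=0:7 ⇒ 0x4800 ⇒ big 48 00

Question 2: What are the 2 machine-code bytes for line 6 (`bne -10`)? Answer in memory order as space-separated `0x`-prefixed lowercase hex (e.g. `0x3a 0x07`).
6. bne fields op=0xd:6|imm=-10:10 → word 37f6h → 37 f6

0x37 0xf6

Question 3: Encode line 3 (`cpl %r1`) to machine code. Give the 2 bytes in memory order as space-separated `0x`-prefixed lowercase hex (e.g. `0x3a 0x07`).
line 3 (cpl): pack op=0x34:6|rd=1:3|pad=0:7 = 0xd080; big→ d0 80

0xd0 0x80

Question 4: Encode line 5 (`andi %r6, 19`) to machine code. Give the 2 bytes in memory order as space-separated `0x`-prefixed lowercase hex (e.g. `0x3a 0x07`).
L5: andi op=0xc:6|rd=6:3|imm=19:7 ⇒ 0x3313 ⇒ big 33 13

0x33 0x13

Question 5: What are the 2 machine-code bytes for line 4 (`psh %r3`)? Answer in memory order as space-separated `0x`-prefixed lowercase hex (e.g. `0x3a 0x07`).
L4: psh op=0x12:6|rd=3:3|pad=0:7 ⇒ 0x4980 ⇒ big 49 80

0x49 0x80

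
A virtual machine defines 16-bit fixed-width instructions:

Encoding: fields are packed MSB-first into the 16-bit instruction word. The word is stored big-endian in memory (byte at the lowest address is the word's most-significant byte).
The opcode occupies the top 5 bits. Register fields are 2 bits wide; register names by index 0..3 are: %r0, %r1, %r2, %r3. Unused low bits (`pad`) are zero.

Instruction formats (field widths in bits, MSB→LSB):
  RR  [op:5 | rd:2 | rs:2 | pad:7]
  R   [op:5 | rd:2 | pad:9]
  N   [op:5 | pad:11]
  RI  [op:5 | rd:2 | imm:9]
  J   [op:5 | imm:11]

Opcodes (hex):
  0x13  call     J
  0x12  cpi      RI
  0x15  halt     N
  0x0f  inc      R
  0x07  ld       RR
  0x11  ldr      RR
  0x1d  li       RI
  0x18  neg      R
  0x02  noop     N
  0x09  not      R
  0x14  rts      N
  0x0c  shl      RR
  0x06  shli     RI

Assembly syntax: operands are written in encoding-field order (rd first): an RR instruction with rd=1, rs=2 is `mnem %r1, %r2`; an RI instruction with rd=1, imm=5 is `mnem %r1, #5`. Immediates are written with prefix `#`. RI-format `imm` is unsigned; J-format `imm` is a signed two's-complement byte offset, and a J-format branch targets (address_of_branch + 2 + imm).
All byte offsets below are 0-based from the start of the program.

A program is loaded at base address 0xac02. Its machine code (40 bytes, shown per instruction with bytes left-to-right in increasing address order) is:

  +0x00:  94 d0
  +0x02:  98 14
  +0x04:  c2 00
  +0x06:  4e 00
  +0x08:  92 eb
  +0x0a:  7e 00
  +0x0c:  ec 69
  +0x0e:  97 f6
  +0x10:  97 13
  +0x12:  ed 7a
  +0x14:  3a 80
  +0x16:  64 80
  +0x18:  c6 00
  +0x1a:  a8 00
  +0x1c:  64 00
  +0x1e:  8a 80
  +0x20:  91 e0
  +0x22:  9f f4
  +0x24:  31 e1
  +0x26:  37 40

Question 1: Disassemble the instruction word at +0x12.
li %r2, #378

[12] ed 7a → 0xed7a
  opcode bits[15:11]=0x1d: li/RI
  rd: (w>>9)&0x3=0x2 → %r2
  imm: (w>>0)&0x1ff=0x17a → #378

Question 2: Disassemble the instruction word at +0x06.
@+06  big-endian(4e 00) = 0x4e00
  opcode bits[15:11]=0x9: not/R
  rd: (w>>9)&0x3=0x3 → %r3

not %r3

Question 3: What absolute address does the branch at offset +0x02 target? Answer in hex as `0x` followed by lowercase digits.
0xac1a

+0x02: 98 14 ⇒ word 0x9814 (big)
  opcode bits[15:11]=0x13: call/J
  [10:0] imm=20 = #20
  target = base 0xac02 + off 0x02 + 2 + imm 20 = 0xac1a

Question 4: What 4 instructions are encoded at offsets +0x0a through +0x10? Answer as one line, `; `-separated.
off 0x0a: read 7e 00 as big → 0x7e00
  op=0x7e00>>11=0xf ⇒ inc (R)
  rd: (w>>9)&0x3=0x3 → %r3
off 0x0c: read ec 69 as big → 0xec69
  op=0xec69>>11=0x1d ⇒ li (RI)
  rd: (w>>9)&0x3=0x2 → %r2
  imm: (w>>0)&0x1ff=0x69 → #105
off 0x0e: read 97 f6 as big → 0x97f6
  op=0x97f6>>11=0x12 ⇒ cpi (RI)
  rd: (w>>9)&0x3=0x3 → %r3
  imm: (w>>0)&0x1ff=0x1f6 → #502
off 0x10: read 97 13 as big → 0x9713
  op=0x9713>>11=0x12 ⇒ cpi (RI)
  rd: (w>>9)&0x3=0x3 → %r3
  imm: (w>>0)&0x1ff=0x113 → #275

inc %r3; li %r2, #105; cpi %r3, #502; cpi %r3, #275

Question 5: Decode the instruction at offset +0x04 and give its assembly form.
neg %r1

@+04  big-endian(c2 00) = 0xc200
  top 5b → 0x18 → neg [R]
  rd: (w>>9)&0x3=0x1 → %r1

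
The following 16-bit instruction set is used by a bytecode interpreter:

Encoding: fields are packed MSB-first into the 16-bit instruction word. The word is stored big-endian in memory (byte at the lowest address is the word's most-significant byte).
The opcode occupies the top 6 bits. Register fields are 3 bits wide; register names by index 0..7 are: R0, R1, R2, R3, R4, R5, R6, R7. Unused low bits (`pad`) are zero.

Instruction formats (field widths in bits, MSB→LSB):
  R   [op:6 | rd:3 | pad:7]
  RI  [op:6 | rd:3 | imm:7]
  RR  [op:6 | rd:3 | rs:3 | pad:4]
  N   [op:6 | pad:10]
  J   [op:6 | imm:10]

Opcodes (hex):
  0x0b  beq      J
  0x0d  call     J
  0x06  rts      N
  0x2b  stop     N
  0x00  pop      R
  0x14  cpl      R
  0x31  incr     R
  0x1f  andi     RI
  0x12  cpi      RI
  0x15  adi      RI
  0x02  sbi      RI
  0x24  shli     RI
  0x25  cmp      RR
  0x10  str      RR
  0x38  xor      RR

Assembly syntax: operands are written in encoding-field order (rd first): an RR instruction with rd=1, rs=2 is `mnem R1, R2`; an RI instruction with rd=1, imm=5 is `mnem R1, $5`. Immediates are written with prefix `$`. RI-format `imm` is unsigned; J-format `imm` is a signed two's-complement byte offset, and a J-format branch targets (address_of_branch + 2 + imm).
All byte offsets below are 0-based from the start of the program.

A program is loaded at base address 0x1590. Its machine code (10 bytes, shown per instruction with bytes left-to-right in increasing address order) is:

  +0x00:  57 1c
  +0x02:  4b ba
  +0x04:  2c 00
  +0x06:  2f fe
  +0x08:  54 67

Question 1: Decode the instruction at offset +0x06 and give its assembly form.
beq $-2

[06] 2f fe → 0x2ffe
  top 6b → 0xb → beq [J]
  imm@[9:0]=0x3fe (s10→-2) ⇒ $-2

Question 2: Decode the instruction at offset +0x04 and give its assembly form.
+0x04: 2c 00 ⇒ word 0x2c00 (big)
  op=0x2c00>>10=0xb ⇒ beq (J)
  imm: (w>>0)&0x3ff=0x0 → $0

beq $0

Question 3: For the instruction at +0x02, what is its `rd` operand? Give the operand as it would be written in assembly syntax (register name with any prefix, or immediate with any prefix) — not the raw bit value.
[02] 4b ba → 0x4bba
  opcode bits[15:10]=0x12: cpi/RI
  [9:7] rd=7 = R7
  [6:0] imm=58 = $58

R7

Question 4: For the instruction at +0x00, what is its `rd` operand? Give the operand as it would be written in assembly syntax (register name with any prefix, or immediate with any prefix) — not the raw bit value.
R6

+0x00: 57 1c ⇒ word 0x571c (big)
  op=0x571c>>10=0x15 ⇒ adi (RI)
  rd@[9:7]=0x6 ⇒ R6
  imm@[6:0]=0x1c ⇒ $28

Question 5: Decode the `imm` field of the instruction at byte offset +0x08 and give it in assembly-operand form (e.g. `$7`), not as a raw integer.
@+08  big-endian(54 67) = 0x5467
  op=0x5467>>10=0x15 ⇒ adi (RI)
  rd@[9:7]=0x0 ⇒ R0
  imm@[6:0]=0x67 ⇒ $103

$103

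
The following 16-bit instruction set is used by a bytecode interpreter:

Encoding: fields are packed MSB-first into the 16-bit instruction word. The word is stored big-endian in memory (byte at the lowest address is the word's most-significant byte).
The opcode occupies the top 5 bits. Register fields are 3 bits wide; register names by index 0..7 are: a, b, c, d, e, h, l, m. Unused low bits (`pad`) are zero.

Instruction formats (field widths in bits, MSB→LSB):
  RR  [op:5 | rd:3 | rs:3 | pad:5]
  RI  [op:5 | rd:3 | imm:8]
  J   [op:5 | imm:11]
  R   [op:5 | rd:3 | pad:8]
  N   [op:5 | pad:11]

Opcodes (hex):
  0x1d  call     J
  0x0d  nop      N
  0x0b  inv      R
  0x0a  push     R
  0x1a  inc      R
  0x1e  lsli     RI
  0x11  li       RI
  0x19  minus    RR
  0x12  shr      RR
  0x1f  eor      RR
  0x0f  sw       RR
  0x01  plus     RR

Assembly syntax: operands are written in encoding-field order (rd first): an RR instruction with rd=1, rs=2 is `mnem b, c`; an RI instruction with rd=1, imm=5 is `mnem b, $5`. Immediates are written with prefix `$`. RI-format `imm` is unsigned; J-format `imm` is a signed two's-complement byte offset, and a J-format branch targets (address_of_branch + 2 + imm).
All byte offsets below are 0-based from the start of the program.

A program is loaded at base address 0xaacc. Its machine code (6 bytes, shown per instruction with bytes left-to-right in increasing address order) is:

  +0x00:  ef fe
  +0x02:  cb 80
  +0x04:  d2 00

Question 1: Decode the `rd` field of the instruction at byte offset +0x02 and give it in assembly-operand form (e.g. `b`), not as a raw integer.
d

off 0x02: read cb 80 as big → 0xcb80
  op=0xcb80>>11=0x19 ⇒ minus (RR)
  rd: (w>>8)&0x7=0x3 → d
  rs: (w>>5)&0x7=0x4 → e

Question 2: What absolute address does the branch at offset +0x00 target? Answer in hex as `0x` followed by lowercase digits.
0xaacc

off 0x00: read ef fe as big → 0xeffe
  opcode bits[15:11]=0x1d: call/J
  imm@[10:0]=0x7fe (s11→-2) ⇒ $-2
  target = base 0xaacc + off 0x00 + 2 + imm -2 = 0xaacc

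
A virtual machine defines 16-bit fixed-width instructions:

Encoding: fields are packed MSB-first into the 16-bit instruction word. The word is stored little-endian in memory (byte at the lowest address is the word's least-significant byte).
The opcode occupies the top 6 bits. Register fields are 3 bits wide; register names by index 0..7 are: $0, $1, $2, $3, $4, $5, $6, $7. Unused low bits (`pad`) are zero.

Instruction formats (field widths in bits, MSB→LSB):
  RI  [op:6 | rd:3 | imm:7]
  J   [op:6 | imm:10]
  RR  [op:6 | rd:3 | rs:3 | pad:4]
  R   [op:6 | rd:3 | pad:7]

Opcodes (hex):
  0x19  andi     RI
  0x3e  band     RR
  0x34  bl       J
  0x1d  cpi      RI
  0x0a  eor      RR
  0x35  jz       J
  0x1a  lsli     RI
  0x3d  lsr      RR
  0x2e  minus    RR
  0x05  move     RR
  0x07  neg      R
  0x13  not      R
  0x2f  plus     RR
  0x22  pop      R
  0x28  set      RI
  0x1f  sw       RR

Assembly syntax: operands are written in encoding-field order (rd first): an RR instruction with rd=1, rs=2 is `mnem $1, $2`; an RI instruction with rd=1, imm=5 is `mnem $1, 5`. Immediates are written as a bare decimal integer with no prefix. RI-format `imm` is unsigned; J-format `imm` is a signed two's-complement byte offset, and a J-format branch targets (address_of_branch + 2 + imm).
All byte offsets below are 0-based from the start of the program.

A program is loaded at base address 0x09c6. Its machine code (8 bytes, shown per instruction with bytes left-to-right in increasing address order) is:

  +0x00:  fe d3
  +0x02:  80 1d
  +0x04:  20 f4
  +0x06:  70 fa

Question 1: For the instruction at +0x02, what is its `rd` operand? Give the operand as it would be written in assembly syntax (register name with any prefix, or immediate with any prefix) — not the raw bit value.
+0x02: 80 1d ⇒ word 0x1d80 (little)
  top 6b → 0x7 → neg [R]
  rd: (w>>7)&0x7=0x3 → $3

$3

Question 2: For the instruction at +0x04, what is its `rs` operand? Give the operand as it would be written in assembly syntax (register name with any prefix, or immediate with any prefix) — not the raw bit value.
[04] 20 f4 → 0xf420
  top 6b → 0x3d → lsr [RR]
  rd@[9:7]=0x0 ⇒ $0
  rs@[6:4]=0x2 ⇒ $2

$2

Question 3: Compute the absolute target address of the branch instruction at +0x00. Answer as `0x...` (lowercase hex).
@+00  little-endian(fe d3) = 0xd3fe
  opcode bits[15:10]=0x34: bl/J
  imm: (w>>0)&0x3ff=0x3fe (s10→-2) → -2
  target = base 0x09c6 + off 0x00 + 2 + imm -2 = 0x09c6

0x09c6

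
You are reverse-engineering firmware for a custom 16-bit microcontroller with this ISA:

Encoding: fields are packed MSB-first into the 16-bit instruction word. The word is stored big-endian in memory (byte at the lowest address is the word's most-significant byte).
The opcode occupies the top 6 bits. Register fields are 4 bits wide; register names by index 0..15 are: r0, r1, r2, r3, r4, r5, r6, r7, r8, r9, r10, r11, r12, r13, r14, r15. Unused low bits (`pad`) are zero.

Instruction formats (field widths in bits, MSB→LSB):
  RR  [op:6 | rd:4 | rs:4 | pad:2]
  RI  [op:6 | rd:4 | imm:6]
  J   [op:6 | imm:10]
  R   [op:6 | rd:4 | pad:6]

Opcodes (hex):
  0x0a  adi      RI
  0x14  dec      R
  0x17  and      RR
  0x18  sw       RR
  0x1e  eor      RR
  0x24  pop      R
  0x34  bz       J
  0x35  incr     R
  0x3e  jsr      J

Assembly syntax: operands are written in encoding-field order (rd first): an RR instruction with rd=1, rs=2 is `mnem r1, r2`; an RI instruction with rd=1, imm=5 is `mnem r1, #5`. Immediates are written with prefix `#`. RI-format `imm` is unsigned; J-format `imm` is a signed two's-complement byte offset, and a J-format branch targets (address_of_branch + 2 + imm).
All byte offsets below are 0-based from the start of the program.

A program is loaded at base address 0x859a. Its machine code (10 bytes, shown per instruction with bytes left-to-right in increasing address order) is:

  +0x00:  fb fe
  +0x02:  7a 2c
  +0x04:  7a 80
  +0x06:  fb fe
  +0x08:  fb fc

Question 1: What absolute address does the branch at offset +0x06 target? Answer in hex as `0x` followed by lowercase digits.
off 0x06: read fb fe as big → 0xfbfe
  top 6b → 0x3e → jsr [J]
  imm@[9:0]=0x3fe (s10→-2) ⇒ #-2
  target = base 0x859a + off 0x06 + 2 + imm -2 = 0x85a0

0x85a0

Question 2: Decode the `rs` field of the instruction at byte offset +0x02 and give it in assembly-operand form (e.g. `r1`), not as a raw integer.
r11

off 0x02: read 7a 2c as big → 0x7a2c
  opcode bits[15:10]=0x1e: eor/RR
  rd: (w>>6)&0xf=0x8 → r8
  rs: (w>>2)&0xf=0xb → r11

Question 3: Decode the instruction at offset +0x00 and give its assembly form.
jsr #-2

+0x00: fb fe ⇒ word 0xfbfe (big)
  top 6b → 0x3e → jsr [J]
  imm: (w>>0)&0x3ff=0x3fe (s10→-2) → #-2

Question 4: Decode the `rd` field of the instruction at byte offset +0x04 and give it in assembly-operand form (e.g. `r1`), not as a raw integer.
r10

[04] 7a 80 → 0x7a80
  top 6b → 0x1e → eor [RR]
  rd: (w>>6)&0xf=0xa → r10
  rs: (w>>2)&0xf=0x0 → r0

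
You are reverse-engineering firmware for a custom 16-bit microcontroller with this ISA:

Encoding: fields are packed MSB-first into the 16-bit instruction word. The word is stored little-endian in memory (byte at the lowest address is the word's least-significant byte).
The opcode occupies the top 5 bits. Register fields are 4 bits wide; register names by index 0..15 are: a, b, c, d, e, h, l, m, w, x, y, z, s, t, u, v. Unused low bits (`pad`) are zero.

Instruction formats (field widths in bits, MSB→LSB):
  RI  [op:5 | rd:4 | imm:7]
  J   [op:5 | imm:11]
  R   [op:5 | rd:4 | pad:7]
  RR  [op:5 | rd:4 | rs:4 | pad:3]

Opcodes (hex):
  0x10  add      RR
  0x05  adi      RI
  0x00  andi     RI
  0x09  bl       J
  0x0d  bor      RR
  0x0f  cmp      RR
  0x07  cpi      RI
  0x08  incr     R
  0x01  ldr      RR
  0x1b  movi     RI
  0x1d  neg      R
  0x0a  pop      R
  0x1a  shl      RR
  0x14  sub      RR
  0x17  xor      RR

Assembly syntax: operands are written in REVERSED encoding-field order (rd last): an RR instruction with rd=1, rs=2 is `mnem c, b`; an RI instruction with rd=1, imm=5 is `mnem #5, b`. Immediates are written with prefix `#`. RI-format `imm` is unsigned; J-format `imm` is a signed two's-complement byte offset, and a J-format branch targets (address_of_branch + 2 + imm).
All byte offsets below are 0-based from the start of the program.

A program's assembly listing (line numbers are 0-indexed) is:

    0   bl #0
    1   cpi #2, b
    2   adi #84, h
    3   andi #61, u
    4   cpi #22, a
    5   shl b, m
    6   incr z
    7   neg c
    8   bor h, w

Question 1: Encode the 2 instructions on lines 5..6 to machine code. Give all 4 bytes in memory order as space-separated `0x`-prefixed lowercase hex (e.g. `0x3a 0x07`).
0x88 0xd3 0x80 0x45

5. shl fields op=0x1a:5|rd=7:4|rs=1:4|pad=0:3 → word d388h → 88 d3
6. incr fields op=0x8:5|rd=11:4|pad=0:7 → word 4580h → 80 45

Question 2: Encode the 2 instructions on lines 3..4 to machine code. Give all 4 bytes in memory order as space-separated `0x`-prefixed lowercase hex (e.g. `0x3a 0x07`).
3. andi fields op=0x0:5|rd=14:4|imm=61:7 → word 073dh → 3d 07
4. cpi fields op=0x7:5|rd=0:4|imm=22:7 → word 3816h → 16 38

0x3d 0x07 0x16 0x38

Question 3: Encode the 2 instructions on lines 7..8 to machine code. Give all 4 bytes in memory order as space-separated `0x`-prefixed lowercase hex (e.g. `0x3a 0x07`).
7. neg fields op=0x1d:5|rd=2:4|pad=0:7 → word e900h → 00 e9
8. bor fields op=0xd:5|rd=8:4|rs=5:4|pad=0:3 → word 6c28h → 28 6c

0x00 0xe9 0x28 0x6c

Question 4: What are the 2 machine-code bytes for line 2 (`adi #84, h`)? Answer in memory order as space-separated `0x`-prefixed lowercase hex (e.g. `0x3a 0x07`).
L2: adi op=0x5:5|rd=5:4|imm=84:7 ⇒ 0x2ad4 ⇒ little d4 2a

0xd4 0x2a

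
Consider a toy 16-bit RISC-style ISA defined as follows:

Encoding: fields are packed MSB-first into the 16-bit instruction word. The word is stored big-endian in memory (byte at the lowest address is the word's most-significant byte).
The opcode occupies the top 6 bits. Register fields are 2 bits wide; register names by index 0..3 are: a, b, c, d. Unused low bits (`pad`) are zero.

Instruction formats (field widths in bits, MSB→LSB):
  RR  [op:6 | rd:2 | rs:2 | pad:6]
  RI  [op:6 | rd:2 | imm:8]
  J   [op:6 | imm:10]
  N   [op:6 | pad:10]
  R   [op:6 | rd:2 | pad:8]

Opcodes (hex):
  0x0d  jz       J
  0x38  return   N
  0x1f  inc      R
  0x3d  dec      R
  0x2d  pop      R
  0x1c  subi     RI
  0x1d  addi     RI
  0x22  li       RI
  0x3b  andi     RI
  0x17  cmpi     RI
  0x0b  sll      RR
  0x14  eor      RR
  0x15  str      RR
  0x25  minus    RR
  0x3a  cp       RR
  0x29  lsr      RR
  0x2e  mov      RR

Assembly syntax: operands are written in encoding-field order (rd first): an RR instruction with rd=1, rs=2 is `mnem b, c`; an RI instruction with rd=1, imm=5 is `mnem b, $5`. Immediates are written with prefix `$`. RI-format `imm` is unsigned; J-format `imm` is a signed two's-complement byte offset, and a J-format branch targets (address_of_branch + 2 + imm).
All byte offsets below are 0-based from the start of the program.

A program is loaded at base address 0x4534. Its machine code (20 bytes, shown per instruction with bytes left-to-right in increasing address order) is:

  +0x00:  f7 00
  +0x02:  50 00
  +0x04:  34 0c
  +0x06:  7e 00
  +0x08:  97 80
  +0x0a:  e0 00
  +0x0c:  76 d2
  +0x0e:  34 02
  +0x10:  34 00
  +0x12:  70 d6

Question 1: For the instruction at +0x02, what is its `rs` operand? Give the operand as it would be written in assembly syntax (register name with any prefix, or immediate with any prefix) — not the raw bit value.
a

@+02  big-endian(50 00) = 0x5000
  top 6b → 0x14 → eor [RR]
  rd: (w>>8)&0x3=0x0 → a
  rs: (w>>6)&0x3=0x0 → a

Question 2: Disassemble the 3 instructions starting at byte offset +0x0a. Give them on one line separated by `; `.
[0a] e0 00 → 0xe000
  top 6b → 0x38 → return [N]
[0c] 76 d2 → 0x76d2
  top 6b → 0x1d → addi [RI]
  rd@[9:8]=0x2 ⇒ c
  imm@[7:0]=0xd2 ⇒ $210
[0e] 34 02 → 0x3402
  top 6b → 0xd → jz [J]
  imm@[9:0]=0x2 ⇒ $2

return; addi c, $210; jz $2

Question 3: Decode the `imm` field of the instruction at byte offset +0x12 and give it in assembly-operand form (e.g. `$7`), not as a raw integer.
off 0x12: read 70 d6 as big → 0x70d6
  top 6b → 0x1c → subi [RI]
  [9:8] rd=0 = a
  [7:0] imm=214 = $214

$214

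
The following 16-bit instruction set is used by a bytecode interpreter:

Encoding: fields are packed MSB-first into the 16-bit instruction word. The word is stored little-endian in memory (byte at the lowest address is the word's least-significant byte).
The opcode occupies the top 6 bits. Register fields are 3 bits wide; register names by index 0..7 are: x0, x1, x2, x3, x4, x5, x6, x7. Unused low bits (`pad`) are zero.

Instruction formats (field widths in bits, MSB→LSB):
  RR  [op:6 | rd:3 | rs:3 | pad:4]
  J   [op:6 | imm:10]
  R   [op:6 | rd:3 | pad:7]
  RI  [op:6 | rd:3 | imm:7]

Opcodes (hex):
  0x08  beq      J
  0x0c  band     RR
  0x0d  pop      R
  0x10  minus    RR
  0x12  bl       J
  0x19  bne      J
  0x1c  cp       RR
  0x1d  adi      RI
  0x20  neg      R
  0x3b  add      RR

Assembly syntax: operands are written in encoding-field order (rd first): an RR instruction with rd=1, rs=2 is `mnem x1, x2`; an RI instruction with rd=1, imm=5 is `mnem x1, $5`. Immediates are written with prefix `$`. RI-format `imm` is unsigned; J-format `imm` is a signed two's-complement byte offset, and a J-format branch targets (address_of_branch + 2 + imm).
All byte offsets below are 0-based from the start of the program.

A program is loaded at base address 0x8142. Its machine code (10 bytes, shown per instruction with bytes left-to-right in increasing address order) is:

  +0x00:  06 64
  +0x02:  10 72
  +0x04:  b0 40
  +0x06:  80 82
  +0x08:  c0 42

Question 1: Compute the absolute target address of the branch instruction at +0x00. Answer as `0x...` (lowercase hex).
0x814a

off 0x00: read 06 64 as little → 0x6406
  op=0x6406>>10=0x19 ⇒ bne (J)
  imm: (w>>0)&0x3ff=0x6 → $6
  target = base 0x8142 + off 0x00 + 2 + imm 6 = 0x814a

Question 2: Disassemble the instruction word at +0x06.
+0x06: 80 82 ⇒ word 0x8280 (little)
  top 6b → 0x20 → neg [R]
  [9:7] rd=5 = x5

neg x5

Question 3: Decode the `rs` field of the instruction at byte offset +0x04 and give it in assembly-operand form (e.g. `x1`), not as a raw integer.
[04] b0 40 → 0x40b0
  op=0x40b0>>10=0x10 ⇒ minus (RR)
  [9:7] rd=1 = x1
  [6:4] rs=3 = x3

x3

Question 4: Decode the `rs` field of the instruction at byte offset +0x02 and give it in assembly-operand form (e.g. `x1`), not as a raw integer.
x1

[02] 10 72 → 0x7210
  top 6b → 0x1c → cp [RR]
  [9:7] rd=4 = x4
  [6:4] rs=1 = x1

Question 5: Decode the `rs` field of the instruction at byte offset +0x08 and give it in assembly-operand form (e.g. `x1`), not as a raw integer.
x4

@+08  little-endian(c0 42) = 0x42c0
  top 6b → 0x10 → minus [RR]
  rd@[9:7]=0x5 ⇒ x5
  rs@[6:4]=0x4 ⇒ x4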